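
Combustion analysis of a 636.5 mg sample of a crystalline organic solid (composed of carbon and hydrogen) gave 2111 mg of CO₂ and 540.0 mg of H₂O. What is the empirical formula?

mol C = 2.111 g CO₂ ÷ 44.009 g/mol = 0.047967 mol
mol H = 2 × 0.5400 g H₂O ÷ 18.015 g/mol = 0.059950 mol
Divide by the smallest (0.047967 mol): C 1.000, H 1.250
Multiplying each by 4 gives whole numbers: C 4.00, H 5.00

C4H5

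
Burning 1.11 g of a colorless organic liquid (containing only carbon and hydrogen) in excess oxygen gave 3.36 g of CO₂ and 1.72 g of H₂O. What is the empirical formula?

C2H5

mol C = 3.36 g CO₂ ÷ 44.009 g/mol = 0.07635 mol
mol H = 2 × 1.72 g H₂O ÷ 18.015 g/mol = 0.1910 mol
Divide by the smallest (0.07635 mol): C 1.000, H 2.501
Multiplying each by 2 gives whole numbers: C 2.00, H 5.00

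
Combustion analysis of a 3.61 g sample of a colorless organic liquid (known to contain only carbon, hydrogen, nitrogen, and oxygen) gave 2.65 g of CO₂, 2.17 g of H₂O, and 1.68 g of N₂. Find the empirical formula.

mol C = 2.65 g CO₂ ÷ 44.009 g/mol = 0.06021 mol
mol H = 2 × 2.17 g H₂O ÷ 18.015 g/mol = 0.2409 mol
mol N = 2 × 1.68 g N₂ ÷ 28.014 g/mol = 0.1199 mol
mass O = 3.61 − (0.7232 + 0.2428 + 1.680) = 0.9639 g → mol O = 0.9639 ÷ 15.999 = 0.06025 mol
Divide by the smallest (0.06021 mol): C 1.000, H 4.001, N 1.992, O 1.001

CH4N2O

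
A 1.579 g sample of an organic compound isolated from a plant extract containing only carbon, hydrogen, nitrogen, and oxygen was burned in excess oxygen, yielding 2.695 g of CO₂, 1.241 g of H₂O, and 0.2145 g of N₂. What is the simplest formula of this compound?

mol C = 2.695 g CO₂ ÷ 44.009 g/mol = 0.061237 mol
mol H = 2 × 1.241 g H₂O ÷ 18.015 g/mol = 0.13777 mol
mol N = 2 × 0.2145 g N₂ ÷ 28.014 g/mol = 0.015314 mol
mass O = 1.579 − (0.73552 + 0.13888 + 0.21450) = 0.49010 g → mol O = 0.49010 ÷ 15.999 = 0.030633 mol
Divide by the smallest (0.015314 mol): C 3.999, H 8.997, N 1.000, O 2.000

C4H9NO2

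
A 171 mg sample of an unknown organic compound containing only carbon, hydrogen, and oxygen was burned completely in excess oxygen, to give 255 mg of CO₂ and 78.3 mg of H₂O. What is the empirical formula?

mol C = 0.255 g CO₂ ÷ 44.009 g/mol = 0.005794 mol
mol H = 2 × 0.0783 g H₂O ÷ 18.015 g/mol = 0.008693 mol
mass O = 0.171 − (0.06959 + 0.008762) = 0.09264 g → mol O = 0.09264 ÷ 15.999 = 0.005791 mol
Divide by the smallest (0.005791 mol): C 1.001, H 1.501, O 1.000
Multiplying each by 2 gives whole numbers: C 2.00, H 3.00, O 2.00

C2H3O2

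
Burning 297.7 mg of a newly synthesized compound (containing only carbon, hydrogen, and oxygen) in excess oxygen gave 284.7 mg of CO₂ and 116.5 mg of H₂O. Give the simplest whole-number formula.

mol C = 0.2847 g CO₂ ÷ 44.009 g/mol = 0.0064691 mol
mol H = 2 × 0.1165 g H₂O ÷ 18.015 g/mol = 0.012934 mol
mass O = 0.2977 − (0.077701 + 0.013037) = 0.20696 g → mol O = 0.20696 ÷ 15.999 = 0.012936 mol
Divide by the smallest (0.0064691 mol): C 1.000, H 1.999, O 2.000

CH2O2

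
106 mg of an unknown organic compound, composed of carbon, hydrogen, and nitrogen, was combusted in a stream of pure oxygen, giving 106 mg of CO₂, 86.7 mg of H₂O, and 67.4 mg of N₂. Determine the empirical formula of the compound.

CH4N2

mol C = 0.106 g CO₂ ÷ 44.009 g/mol = 0.002409 mol
mol H = 2 × 0.0867 g H₂O ÷ 18.015 g/mol = 0.009625 mol
mol N = 2 × 0.0674 g N₂ ÷ 28.014 g/mol = 0.004812 mol
Divide by the smallest (0.002409 mol): C 1.000, H 3.996, N 1.998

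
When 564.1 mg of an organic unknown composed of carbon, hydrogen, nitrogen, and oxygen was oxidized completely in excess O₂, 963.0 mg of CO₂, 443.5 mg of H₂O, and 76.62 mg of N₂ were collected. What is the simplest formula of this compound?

C4H9NO2

mol C = 0.9630 g CO₂ ÷ 44.009 g/mol = 0.021882 mol
mol H = 2 × 0.4435 g H₂O ÷ 18.015 g/mol = 0.049237 mol
mol N = 2 × 0.07662 g N₂ ÷ 28.014 g/mol = 0.0054701 mol
mass O = 0.5641 − (0.26282 + 0.049631 + 0.076620) = 0.17503 g → mol O = 0.17503 ÷ 15.999 = 0.010940 mol
Divide by the smallest (0.0054701 mol): C 4.000, H 9.001, N 1.000, O 2.000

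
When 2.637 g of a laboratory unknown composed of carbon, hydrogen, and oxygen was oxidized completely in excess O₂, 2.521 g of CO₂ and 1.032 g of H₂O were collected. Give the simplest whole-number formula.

mol C = 2.521 g CO₂ ÷ 44.009 g/mol = 0.057284 mol
mol H = 2 × 1.032 g H₂O ÷ 18.015 g/mol = 0.11457 mol
mass O = 2.637 − (0.68803 + 0.11549) = 1.8335 g → mol O = 1.8335 ÷ 15.999 = 0.11460 mol
Divide by the smallest (0.057284 mol): C 1.000, H 2.000, O 2.001

CH2O2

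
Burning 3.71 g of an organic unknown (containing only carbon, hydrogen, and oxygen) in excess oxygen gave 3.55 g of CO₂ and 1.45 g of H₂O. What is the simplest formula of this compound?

CH2O2

mol C = 3.55 g CO₂ ÷ 44.009 g/mol = 0.08067 mol
mol H = 2 × 1.45 g H₂O ÷ 18.015 g/mol = 0.1610 mol
mass O = 3.71 − (0.9689 + 0.1623) = 2.579 g → mol O = 2.579 ÷ 15.999 = 0.1612 mol
Divide by the smallest (0.08067 mol): C 1.000, H 1.996, O 1.998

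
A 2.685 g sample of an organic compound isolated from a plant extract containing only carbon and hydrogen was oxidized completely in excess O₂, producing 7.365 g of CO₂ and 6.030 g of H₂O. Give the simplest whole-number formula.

mol C = 7.365 g CO₂ ÷ 44.009 g/mol = 0.16735 mol
mol H = 2 × 6.030 g H₂O ÷ 18.015 g/mol = 0.66944 mol
Divide by the smallest (0.16735 mol): C 1.000, H 4.000

CH4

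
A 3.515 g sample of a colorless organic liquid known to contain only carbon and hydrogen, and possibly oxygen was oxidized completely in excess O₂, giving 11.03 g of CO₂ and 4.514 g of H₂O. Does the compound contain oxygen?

no

mol C = 11.03 g CO₂ ÷ 44.009 g/mol = 0.25063 mol
mol H = 2 × 4.514 g H₂O ÷ 18.015 g/mol = 0.50114 mol
C and H together account for 3.5155 g — essentially the entire 3.515 g sample — so the compound contains no oxygen.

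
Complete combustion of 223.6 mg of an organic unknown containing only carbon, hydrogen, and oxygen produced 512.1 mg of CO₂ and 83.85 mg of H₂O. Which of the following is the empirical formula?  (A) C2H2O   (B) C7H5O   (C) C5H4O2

mol C = 0.5121 g CO₂ ÷ 44.009 g/mol = 0.011636 mol
mol H = 2 × 0.08385 g H₂O ÷ 18.015 g/mol = 0.0093089 mol
mass O = 0.2236 − (0.13976 + 0.0093834) = 0.074454 g → mol O = 0.074454 ÷ 15.999 = 0.0046536 mol
Divide by the smallest (0.0046536 mol): C 2.500, H 2.000, O 1.000
Multiplying each by 2 gives whole numbers: C 5.00, H 4.00, O 2.00

(C) C5H4O2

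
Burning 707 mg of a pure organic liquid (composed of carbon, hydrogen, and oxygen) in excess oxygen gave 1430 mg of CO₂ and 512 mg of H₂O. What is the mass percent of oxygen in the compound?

mol C = 1.43 g CO₂ ÷ 44.009 g/mol = 0.03249 mol
mol H = 2 × 0.512 g H₂O ÷ 18.015 g/mol = 0.05684 mol
mass O = 0.707 − (0.3903 + 0.05730) = 0.2594 g → mol O = 0.2594 ÷ 15.999 = 0.01622 mol
mass % O = 0.2594 g ÷ 0.707 g × 100%

36.7%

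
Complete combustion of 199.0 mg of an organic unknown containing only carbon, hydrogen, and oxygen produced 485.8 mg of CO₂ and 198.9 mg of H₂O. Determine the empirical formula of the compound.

C4H8O

mol C = 0.4858 g CO₂ ÷ 44.009 g/mol = 0.011039 mol
mol H = 2 × 0.1989 g H₂O ÷ 18.015 g/mol = 0.022082 mol
mass O = 0.1990 − (0.13259 + 0.022258) = 0.044157 g → mol O = 0.044157 ÷ 15.999 = 0.0027600 mol
Divide by the smallest (0.0027600 mol): C 4.000, H 8.001, O 1.000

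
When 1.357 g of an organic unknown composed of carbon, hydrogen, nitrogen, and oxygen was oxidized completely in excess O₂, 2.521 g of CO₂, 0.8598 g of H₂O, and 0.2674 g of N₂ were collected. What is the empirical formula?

C3H5NO

mol C = 2.521 g CO₂ ÷ 44.009 g/mol = 0.057284 mol
mol H = 2 × 0.8598 g H₂O ÷ 18.015 g/mol = 0.095454 mol
mol N = 2 × 0.2674 g N₂ ÷ 28.014 g/mol = 0.019090 mol
mass O = 1.357 − (0.68803 + 0.096217 + 0.26740) = 0.30535 g → mol O = 0.30535 ÷ 15.999 = 0.019085 mol
Divide by the smallest (0.019085 mol): C 3.001, H 5.001, N 1.000, O 1.000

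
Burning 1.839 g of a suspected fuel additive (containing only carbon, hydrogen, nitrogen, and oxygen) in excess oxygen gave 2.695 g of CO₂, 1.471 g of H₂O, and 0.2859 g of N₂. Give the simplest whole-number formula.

mol C = 2.695 g CO₂ ÷ 44.009 g/mol = 0.061237 mol
mol H = 2 × 1.471 g H₂O ÷ 18.015 g/mol = 0.16331 mol
mol N = 2 × 0.2859 g N₂ ÷ 28.014 g/mol = 0.020411 mol
mass O = 1.839 − (0.73552 + 0.16461 + 0.28590) = 0.65296 g → mol O = 0.65296 ÷ 15.999 = 0.040813 mol
Divide by the smallest (0.020411 mol): C 3.000, H 8.001, N 1.000, O 2.000

C3H8NO2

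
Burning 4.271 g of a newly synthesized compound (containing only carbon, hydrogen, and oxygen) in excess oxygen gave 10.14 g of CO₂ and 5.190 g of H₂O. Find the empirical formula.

mol C = 10.14 g CO₂ ÷ 44.009 g/mol = 0.23041 mol
mol H = 2 × 5.190 g H₂O ÷ 18.015 g/mol = 0.57619 mol
mass O = 4.271 − (2.7674 + 0.58080) = 0.92278 g → mol O = 0.92278 ÷ 15.999 = 0.057677 mol
Divide by the smallest (0.057677 mol): C 3.995, H 9.990, O 1.000

C4H10O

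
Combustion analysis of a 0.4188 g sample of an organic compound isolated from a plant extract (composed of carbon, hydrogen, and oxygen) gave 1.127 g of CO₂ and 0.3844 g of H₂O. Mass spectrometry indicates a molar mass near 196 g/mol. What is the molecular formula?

C12H20O2

mol C = 1.127 g CO₂ ÷ 44.009 g/mol = 0.025608 mol
mol H = 2 × 0.3844 g H₂O ÷ 18.015 g/mol = 0.042676 mol
mass O = 0.4188 − (0.30758 + 0.043017) = 0.068201 g → mol O = 0.068201 ÷ 15.999 = 0.0042628 mol
Divide by the smallest (0.0042628 mol): C 6.007, H 10.011, O 1.000
Empirical formula: C6H10O
Empirical-formula mass = 98.15 g/mol; 196 ÷ 98.15 ≈ 2, so the molecular formula is C12H20O2.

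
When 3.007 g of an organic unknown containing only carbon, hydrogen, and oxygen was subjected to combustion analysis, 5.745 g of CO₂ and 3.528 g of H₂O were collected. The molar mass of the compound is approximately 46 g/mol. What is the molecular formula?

mol C = 5.745 g CO₂ ÷ 44.009 g/mol = 0.13054 mol
mol H = 2 × 3.528 g H₂O ÷ 18.015 g/mol = 0.39167 mol
mass O = 3.007 − (1.5679 + 0.39481) = 1.0443 g → mol O = 1.0443 ÷ 15.999 = 0.065270 mol
Divide by the smallest (0.065270 mol): C 2.000, H 6.001, O 1.000
Empirical formula: C2H6O
Empirical-formula mass = 46.07 g/mol; 46 ÷ 46.07 ≈ 1, so the molecular formula is C2H6O.

C2H6O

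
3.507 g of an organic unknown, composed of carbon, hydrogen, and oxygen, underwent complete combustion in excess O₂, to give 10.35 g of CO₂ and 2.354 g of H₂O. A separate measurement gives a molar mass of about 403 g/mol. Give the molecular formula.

C27H30O3

mol C = 10.35 g CO₂ ÷ 44.009 g/mol = 0.23518 mol
mol H = 2 × 2.354 g H₂O ÷ 18.015 g/mol = 0.26134 mol
mass O = 3.507 − (2.8247 + 0.26343) = 0.41883 g → mol O = 0.41883 ÷ 15.999 = 0.026179 mol
Divide by the smallest (0.026179 mol): C 8.984, H 9.983, O 1.000
Empirical formula: C9H10O
Empirical-formula mass = 134.18 g/mol; 403 ÷ 134.18 ≈ 3, so the molecular formula is C27H30O3.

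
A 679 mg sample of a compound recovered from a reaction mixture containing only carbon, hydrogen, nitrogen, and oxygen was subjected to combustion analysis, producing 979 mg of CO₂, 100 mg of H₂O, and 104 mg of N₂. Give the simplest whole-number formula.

C6H3N2O5

mol C = 0.979 g CO₂ ÷ 44.009 g/mol = 0.02225 mol
mol H = 2 × 0.100 g H₂O ÷ 18.015 g/mol = 0.01110 mol
mol N = 2 × 0.104 g N₂ ÷ 28.014 g/mol = 0.007425 mol
mass O = 0.679 − (0.2672 + 0.01119 + 0.1040) = 0.2966 g → mol O = 0.2966 ÷ 15.999 = 0.01854 mol
Divide by the smallest (0.007425 mol): C 2.996, H 1.495, N 1.000, O 2.497
Multiplying each by 2 gives whole numbers: C 5.99, H 2.99, N 2.00, O 4.99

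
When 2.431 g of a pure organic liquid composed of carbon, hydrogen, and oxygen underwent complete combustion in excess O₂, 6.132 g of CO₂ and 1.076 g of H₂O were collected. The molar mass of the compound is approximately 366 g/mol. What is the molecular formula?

mol C = 6.132 g CO₂ ÷ 44.009 g/mol = 0.13934 mol
mol H = 2 × 1.076 g H₂O ÷ 18.015 g/mol = 0.11946 mol
mass O = 2.431 − (1.6736 + 0.12041) = 0.63703 g → mol O = 0.63703 ÷ 15.999 = 0.039817 mol
Divide by the smallest (0.039817 mol): C 3.499, H 3.000, O 1.000
Multiplying each by 2 gives whole numbers: C 7.00, H 6.00, O 2.00
Empirical formula: C7H6O2
Empirical-formula mass = 122.12 g/mol; 366 ÷ 122.12 ≈ 3, so the molecular formula is C21H18O6.

C21H18O6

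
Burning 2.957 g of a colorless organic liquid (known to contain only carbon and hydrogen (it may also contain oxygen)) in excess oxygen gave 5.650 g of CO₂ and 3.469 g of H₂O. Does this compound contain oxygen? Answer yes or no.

yes

mol C = 5.650 g CO₂ ÷ 44.009 g/mol = 0.12838 mol
mol H = 2 × 3.469 g H₂O ÷ 18.015 g/mol = 0.38512 mol
C and H account for only 1.9302 g of the 2.957 g sample; the remaining 1.0268 g must be oxygen.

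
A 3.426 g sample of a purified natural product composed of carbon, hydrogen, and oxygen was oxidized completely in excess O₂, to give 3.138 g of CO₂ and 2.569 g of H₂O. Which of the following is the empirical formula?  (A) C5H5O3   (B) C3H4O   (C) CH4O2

(C) CH4O2

mol C = 3.138 g CO₂ ÷ 44.009 g/mol = 0.071304 mol
mol H = 2 × 2.569 g H₂O ÷ 18.015 g/mol = 0.28521 mol
mass O = 3.426 − (0.85643 + 0.28749) = 2.2821 g → mol O = 2.2821 ÷ 15.999 = 0.14264 mol
Divide by the smallest (0.071304 mol): C 1.000, H 4.000, O 2.000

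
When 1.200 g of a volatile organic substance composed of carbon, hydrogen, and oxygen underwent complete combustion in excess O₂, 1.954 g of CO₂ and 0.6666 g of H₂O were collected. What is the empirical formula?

C6H10O5

mol C = 1.954 g CO₂ ÷ 44.009 g/mol = 0.044400 mol
mol H = 2 × 0.6666 g H₂O ÷ 18.015 g/mol = 0.074005 mol
mass O = 1.200 − (0.53329 + 0.074597) = 0.59211 g → mol O = 0.59211 ÷ 15.999 = 0.037009 mol
Divide by the smallest (0.037009 mol): C 1.200, H 2.000, O 1.000
Multiplying each by 5 gives whole numbers: C 6.00, H 10.00, O 5.00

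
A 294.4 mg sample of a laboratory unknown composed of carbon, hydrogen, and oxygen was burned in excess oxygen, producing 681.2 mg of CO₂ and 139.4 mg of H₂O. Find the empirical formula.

C8H8O3

mol C = 0.6812 g CO₂ ÷ 44.009 g/mol = 0.015479 mol
mol H = 2 × 0.1394 g H₂O ÷ 18.015 g/mol = 0.015476 mol
mass O = 0.2944 − (0.18591 + 0.015600) = 0.092886 g → mol O = 0.092886 ÷ 15.999 = 0.0058057 mol
Divide by the smallest (0.0058057 mol): C 2.666, H 2.666, O 1.000
Multiplying each by 3 gives whole numbers: C 8.00, H 8.00, O 3.00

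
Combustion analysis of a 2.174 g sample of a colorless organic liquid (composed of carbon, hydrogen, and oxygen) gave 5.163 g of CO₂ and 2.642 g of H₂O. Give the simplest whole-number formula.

mol C = 5.163 g CO₂ ÷ 44.009 g/mol = 0.11732 mol
mol H = 2 × 2.642 g H₂O ÷ 18.015 g/mol = 0.29331 mol
mass O = 2.174 − (1.4091 + 0.29566) = 0.46925 g → mol O = 0.46925 ÷ 15.999 = 0.029330 mol
Divide by the smallest (0.029330 mol): C 4.000, H 10.000, O 1.000

C4H10O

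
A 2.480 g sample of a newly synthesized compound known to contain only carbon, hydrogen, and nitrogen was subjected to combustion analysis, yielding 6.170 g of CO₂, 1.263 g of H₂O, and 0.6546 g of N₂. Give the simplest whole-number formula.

mol C = 6.170 g CO₂ ÷ 44.009 g/mol = 0.14020 mol
mol H = 2 × 1.263 g H₂O ÷ 18.015 g/mol = 0.14022 mol
mol N = 2 × 0.6546 g N₂ ÷ 28.014 g/mol = 0.046734 mol
Divide by the smallest (0.046734 mol): C 3.000, H 3.000, N 1.000

C3H3N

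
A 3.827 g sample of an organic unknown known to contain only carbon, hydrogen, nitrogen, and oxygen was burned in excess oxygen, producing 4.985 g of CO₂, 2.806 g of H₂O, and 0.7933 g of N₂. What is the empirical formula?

C4H11N2O3

mol C = 4.985 g CO₂ ÷ 44.009 g/mol = 0.11327 mol
mol H = 2 × 2.806 g H₂O ÷ 18.015 g/mol = 0.31152 mol
mol N = 2 × 0.7933 g N₂ ÷ 28.014 g/mol = 0.056636 mol
mass O = 3.827 − (1.3605 + 0.31401 + 0.79330) = 1.3592 g → mol O = 1.3592 ÷ 15.999 = 0.084954 mol
Divide by the smallest (0.056636 mol): C 2.000, H 5.500, N 1.000, O 1.500
Multiplying each by 2 gives whole numbers: C 4.00, H 11.00, N 2.00, O 3.00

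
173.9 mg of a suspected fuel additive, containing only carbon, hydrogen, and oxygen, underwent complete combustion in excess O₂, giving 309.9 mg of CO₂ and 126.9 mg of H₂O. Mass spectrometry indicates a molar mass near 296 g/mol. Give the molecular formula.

mol C = 0.3099 g CO₂ ÷ 44.009 g/mol = 0.0070417 mol
mol H = 2 × 0.1269 g H₂O ÷ 18.015 g/mol = 0.014088 mol
mass O = 0.1739 − (0.084578 + 0.014201) = 0.075121 g → mol O = 0.075121 ÷ 15.999 = 0.0046953 mol
Divide by the smallest (0.0046953 mol): C 1.500, H 3.000, O 1.000
Multiplying each by 2 gives whole numbers: C 3.00, H 6.00, O 2.00
Empirical formula: C3H6O2
Empirical-formula mass = 74.08 g/mol; 296 ÷ 74.08 ≈ 4, so the molecular formula is C12H24O8.

C12H24O8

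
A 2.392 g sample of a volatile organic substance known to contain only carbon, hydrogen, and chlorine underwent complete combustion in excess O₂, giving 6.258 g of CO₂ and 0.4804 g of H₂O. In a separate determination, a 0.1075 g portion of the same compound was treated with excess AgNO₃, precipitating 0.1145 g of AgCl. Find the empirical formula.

mol C = 6.258 g CO₂ ÷ 44.009 g/mol = 0.14220 mol
mol H = 2 × 0.4804 g H₂O ÷ 18.015 g/mol = 0.053333 mol
From the AgCl data: mol Cl per gram of compound = (0.1145 ÷ 143.318) ÷ 0.1075 = 0.0074318 mol/g, so in the 2.392 g combustion sample mol Cl = 0.017777 mol
Divide by the smallest (0.017777 mol): C 7.999, H 3.000, Cl 1.000

C8H3Cl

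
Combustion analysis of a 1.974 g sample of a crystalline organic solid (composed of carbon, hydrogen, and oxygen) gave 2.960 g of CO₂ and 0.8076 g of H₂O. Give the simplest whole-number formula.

mol C = 2.960 g CO₂ ÷ 44.009 g/mol = 0.067259 mol
mol H = 2 × 0.8076 g H₂O ÷ 18.015 g/mol = 0.089659 mol
mass O = 1.974 − (0.80785 + 0.090376) = 1.0758 g → mol O = 1.0758 ÷ 15.999 = 0.067240 mol
Divide by the smallest (0.067240 mol): C 1.000, H 1.333, O 1.000
Multiplying each by 3 gives whole numbers: C 3.00, H 4.00, O 3.00

C3H4O3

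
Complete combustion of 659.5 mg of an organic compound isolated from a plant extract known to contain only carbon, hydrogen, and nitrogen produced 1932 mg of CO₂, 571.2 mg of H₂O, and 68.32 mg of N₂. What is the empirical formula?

mol C = 1.932 g CO₂ ÷ 44.009 g/mol = 0.043900 mol
mol H = 2 × 0.5712 g H₂O ÷ 18.015 g/mol = 0.063414 mol
mol N = 2 × 0.06832 g N₂ ÷ 28.014 g/mol = 0.0048776 mol
Divide by the smallest (0.0048776 mol): C 9.000, H 13.001, N 1.000

C9H13N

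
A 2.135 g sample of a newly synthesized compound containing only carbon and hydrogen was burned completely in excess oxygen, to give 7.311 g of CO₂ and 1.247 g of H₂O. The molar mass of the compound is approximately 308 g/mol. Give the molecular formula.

C24H20

mol C = 7.311 g CO₂ ÷ 44.009 g/mol = 0.16613 mol
mol H = 2 × 1.247 g H₂O ÷ 18.015 g/mol = 0.13844 mol
Divide by the smallest (0.13844 mol): C 1.200, H 1.000
Multiplying each by 5 gives whole numbers: C 6.00, H 5.00
Empirical formula: C6H5
Empirical-formula mass = 77.11 g/mol; 308 ÷ 77.11 ≈ 4, so the molecular formula is C24H20.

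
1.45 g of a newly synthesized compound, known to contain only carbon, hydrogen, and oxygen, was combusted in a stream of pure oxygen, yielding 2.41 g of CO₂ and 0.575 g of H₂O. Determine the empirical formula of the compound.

mol C = 2.41 g CO₂ ÷ 44.009 g/mol = 0.05476 mol
mol H = 2 × 0.575 g H₂O ÷ 18.015 g/mol = 0.06384 mol
mass O = 1.45 − (0.6577 + 0.06435) = 0.7279 g → mol O = 0.7279 ÷ 15.999 = 0.04550 mol
Divide by the smallest (0.04550 mol): C 1.204, H 1.403, O 1.000
Multiplying each by 5 gives whole numbers: C 6.02, H 7.02, O 5.00

C6H7O5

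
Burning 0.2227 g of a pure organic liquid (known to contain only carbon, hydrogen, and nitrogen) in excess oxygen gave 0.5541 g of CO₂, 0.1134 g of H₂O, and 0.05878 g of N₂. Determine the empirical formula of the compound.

mol C = 0.5541 g CO₂ ÷ 44.009 g/mol = 0.012591 mol
mol H = 2 × 0.1134 g H₂O ÷ 18.015 g/mol = 0.012590 mol
mol N = 2 × 0.05878 g N₂ ÷ 28.014 g/mol = 0.0041965 mol
Divide by the smallest (0.0041965 mol): C 3.000, H 3.000, N 1.000

C3H3N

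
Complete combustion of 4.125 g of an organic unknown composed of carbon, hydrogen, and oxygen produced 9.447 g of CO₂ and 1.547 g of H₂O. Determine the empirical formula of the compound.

mol C = 9.447 g CO₂ ÷ 44.009 g/mol = 0.21466 mol
mol H = 2 × 1.547 g H₂O ÷ 18.015 g/mol = 0.17175 mol
mass O = 4.125 − (2.5783 + 0.17312) = 1.3736 g → mol O = 1.3736 ÷ 15.999 = 0.085855 mol
Divide by the smallest (0.085855 mol): C 2.500, H 2.000, O 1.000
Multiplying each by 2 gives whole numbers: C 5.00, H 4.00, O 2.00

C5H4O2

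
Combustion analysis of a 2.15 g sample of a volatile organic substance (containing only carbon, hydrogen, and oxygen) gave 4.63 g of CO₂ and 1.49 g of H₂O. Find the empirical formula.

C7H11O3

mol C = 4.63 g CO₂ ÷ 44.009 g/mol = 0.1052 mol
mol H = 2 × 1.49 g H₂O ÷ 18.015 g/mol = 0.1654 mol
mass O = 2.15 − (1.264 + 0.1667) = 0.7196 g → mol O = 0.7196 ÷ 15.999 = 0.04498 mol
Divide by the smallest (0.04498 mol): C 2.339, H 3.678, O 1.000
Multiplying each by 3 gives whole numbers: C 7.02, H 11.03, O 3.00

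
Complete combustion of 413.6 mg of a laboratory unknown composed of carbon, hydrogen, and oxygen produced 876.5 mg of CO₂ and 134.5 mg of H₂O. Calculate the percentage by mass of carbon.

57.84%

mol C = 0.8765 g CO₂ ÷ 44.009 g/mol = 0.019916 mol
mol H = 2 × 0.1345 g H₂O ÷ 18.015 g/mol = 0.014932 mol
mass O = 0.4136 − (0.23922 + 0.015051) = 0.15933 g → mol O = 0.15933 ÷ 15.999 = 0.0099589 mol
mass % C = 0.23922 g ÷ 0.4136 g × 100%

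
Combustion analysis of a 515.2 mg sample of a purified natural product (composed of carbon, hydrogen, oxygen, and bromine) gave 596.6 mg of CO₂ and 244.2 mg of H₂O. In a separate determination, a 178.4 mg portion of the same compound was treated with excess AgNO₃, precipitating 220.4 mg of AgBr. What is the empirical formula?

C4H8BrO

mol C = 0.5966 g CO₂ ÷ 44.009 g/mol = 0.013556 mol
mol H = 2 × 0.2442 g H₂O ÷ 18.015 g/mol = 0.027111 mol
From the AgBr data: mol Br per gram of compound = (0.2204 ÷ 187.772) ÷ 0.1784 = 0.0065794 mol/g, so in the 0.5152 g combustion sample mol Br = 0.0033897 mol
mass O = 0.5152 − (0.16282 + 0.027328 + 0.27085) = 0.054197 g → mol O = 0.054197 ÷ 15.999 = 0.0033875 mol
Divide by the smallest (0.0033875 mol): C 4.002, H 8.003, Br 1.001, O 1.000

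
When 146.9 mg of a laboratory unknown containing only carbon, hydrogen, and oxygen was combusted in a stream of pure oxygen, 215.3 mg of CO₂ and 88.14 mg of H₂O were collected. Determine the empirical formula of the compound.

mol C = 0.2153 g CO₂ ÷ 44.009 g/mol = 0.0048922 mol
mol H = 2 × 0.08814 g H₂O ÷ 18.015 g/mol = 0.0097852 mol
mass O = 0.1469 − (0.058760 + 0.0098635) = 0.078277 g → mol O = 0.078277 ÷ 15.999 = 0.0048926 mol
Divide by the smallest (0.0048922 mol): C 1.000, H 2.000, O 1.000

CH2O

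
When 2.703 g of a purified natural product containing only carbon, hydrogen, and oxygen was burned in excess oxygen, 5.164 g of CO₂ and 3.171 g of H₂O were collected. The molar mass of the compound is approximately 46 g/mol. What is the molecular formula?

C2H6O

mol C = 5.164 g CO₂ ÷ 44.009 g/mol = 0.11734 mol
mol H = 2 × 3.171 g H₂O ÷ 18.015 g/mol = 0.35204 mol
mass O = 2.703 − (1.4094 + 0.35486) = 0.93878 g → mol O = 0.93878 ÷ 15.999 = 0.058677 mol
Divide by the smallest (0.058677 mol): C 2.000, H 6.000, O 1.000
Empirical formula: C2H6O
Empirical-formula mass = 46.07 g/mol; 46 ÷ 46.07 ≈ 1, so the molecular formula is C2H6O.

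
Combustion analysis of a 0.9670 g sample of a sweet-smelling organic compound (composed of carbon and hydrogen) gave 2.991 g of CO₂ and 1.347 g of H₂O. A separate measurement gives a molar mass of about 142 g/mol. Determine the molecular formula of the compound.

C10H22

mol C = 2.991 g CO₂ ÷ 44.009 g/mol = 0.067963 mol
mol H = 2 × 1.347 g H₂O ÷ 18.015 g/mol = 0.14954 mol
Divide by the smallest (0.067963 mol): C 1.000, H 2.200
Multiplying each by 5 gives whole numbers: C 5.00, H 11.00
Empirical formula: C5H11
Empirical-formula mass = 71.14 g/mol; 142 ÷ 71.14 ≈ 2, so the molecular formula is C10H22.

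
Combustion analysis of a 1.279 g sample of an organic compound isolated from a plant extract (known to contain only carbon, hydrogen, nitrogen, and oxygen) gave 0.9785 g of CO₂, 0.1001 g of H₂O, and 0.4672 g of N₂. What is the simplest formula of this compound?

C2HN3O3

mol C = 0.9785 g CO₂ ÷ 44.009 g/mol = 0.022234 mol
mol H = 2 × 0.1001 g H₂O ÷ 18.015 g/mol = 0.011113 mol
mol N = 2 × 0.4672 g N₂ ÷ 28.014 g/mol = 0.033355 mol
mass O = 1.279 − (0.26705 + 0.011202 + 0.46720) = 0.53354 g → mol O = 0.53354 ÷ 15.999 = 0.033349 mol
Divide by the smallest (0.011113 mol): C 2.001, H 1.000, N 3.001, O 3.001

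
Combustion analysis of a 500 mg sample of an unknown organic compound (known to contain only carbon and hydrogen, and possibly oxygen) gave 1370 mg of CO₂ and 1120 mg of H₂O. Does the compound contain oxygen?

mol C = 1.37 g CO₂ ÷ 44.009 g/mol = 0.03113 mol
mol H = 2 × 1.12 g H₂O ÷ 18.015 g/mol = 0.1243 mol
C and H together account for 0.4992 g — essentially the entire 0.500 g sample — so the compound contains no oxygen.

no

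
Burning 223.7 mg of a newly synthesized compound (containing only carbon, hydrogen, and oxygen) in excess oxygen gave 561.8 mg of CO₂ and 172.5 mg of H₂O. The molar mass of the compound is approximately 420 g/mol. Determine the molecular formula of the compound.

C24H36O6

mol C = 0.5618 g CO₂ ÷ 44.009 g/mol = 0.012766 mol
mol H = 2 × 0.1725 g H₂O ÷ 18.015 g/mol = 0.019151 mol
mass O = 0.2237 − (0.15333 + 0.019304) = 0.051069 g → mol O = 0.051069 ÷ 15.999 = 0.0031920 mol
Divide by the smallest (0.0031920 mol): C 3.999, H 6.000, O 1.000
Empirical formula: C4H6O
Empirical-formula mass = 70.09 g/mol; 420 ÷ 70.09 ≈ 6, so the molecular formula is C24H36O6.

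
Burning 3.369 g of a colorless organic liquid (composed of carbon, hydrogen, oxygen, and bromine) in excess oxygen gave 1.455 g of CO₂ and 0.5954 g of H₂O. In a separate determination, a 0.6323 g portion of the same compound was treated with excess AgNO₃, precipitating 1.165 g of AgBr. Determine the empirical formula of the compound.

C2H4Br2O

mol C = 1.455 g CO₂ ÷ 44.009 g/mol = 0.033061 mol
mol H = 2 × 0.5954 g H₂O ÷ 18.015 g/mol = 0.066100 mol
From the AgBr data: mol Br per gram of compound = (1.165 ÷ 187.772) ÷ 0.6323 = 0.0098123 mol/g, so in the 3.369 g combustion sample mol Br = 0.033058 mol
mass O = 3.369 − (0.39710 + 0.066629 + 2.6414) = 0.26383 g → mol O = 0.26383 ÷ 15.999 = 0.016490 mol
Divide by the smallest (0.016490 mol): C 2.005, H 4.008, Br 2.005, O 1.000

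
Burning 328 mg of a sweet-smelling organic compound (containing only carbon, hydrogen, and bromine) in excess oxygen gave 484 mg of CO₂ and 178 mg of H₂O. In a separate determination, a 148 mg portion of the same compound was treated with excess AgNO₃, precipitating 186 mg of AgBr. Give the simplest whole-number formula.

mol C = 0.484 g CO₂ ÷ 44.009 g/mol = 0.01100 mol
mol H = 2 × 0.178 g H₂O ÷ 18.015 g/mol = 0.01976 mol
From the AgBr data: mol Br per gram of compound = (0.186 ÷ 187.772) ÷ 0.148 = 0.006693 mol/g, so in the 0.328 g combustion sample mol Br = 0.002195 mol
Divide by the smallest (0.002195 mol): C 5.010, H 9.002, Br 1.000

C5H9Br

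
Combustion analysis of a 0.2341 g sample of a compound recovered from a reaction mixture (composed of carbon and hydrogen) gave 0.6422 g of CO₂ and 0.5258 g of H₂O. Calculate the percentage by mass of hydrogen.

mol C = 0.6422 g CO₂ ÷ 44.009 g/mol = 0.014592 mol
mol H = 2 × 0.5258 g H₂O ÷ 18.015 g/mol = 0.058374 mol
mass % H = 0.058841 g ÷ 0.2341 g × 100%

25.13%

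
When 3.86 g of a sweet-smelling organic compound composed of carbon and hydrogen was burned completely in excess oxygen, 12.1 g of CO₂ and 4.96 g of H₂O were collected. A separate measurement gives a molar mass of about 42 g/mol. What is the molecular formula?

mol C = 12.1 g CO₂ ÷ 44.009 g/mol = 0.2749 mol
mol H = 2 × 4.96 g H₂O ÷ 18.015 g/mol = 0.5507 mol
Divide by the smallest (0.2749 mol): C 1.000, H 2.003
Empirical formula: CH2
Empirical-formula mass = 14.03 g/mol; 42 ÷ 14.03 ≈ 3, so the molecular formula is C3H6.

C3H6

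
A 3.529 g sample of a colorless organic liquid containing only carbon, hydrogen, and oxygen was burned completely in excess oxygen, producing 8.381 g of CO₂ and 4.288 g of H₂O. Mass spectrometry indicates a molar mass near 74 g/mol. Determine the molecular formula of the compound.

C4H10O

mol C = 8.381 g CO₂ ÷ 44.009 g/mol = 0.19044 mol
mol H = 2 × 4.288 g H₂O ÷ 18.015 g/mol = 0.47605 mol
mass O = 3.529 − (2.2874 + 0.47986) = 0.76179 g → mol O = 0.76179 ÷ 15.999 = 0.047615 mol
Divide by the smallest (0.047615 mol): C 4.000, H 9.998, O 1.000
Empirical formula: C4H10O
Empirical-formula mass = 74.12 g/mol; 74 ÷ 74.12 ≈ 1, so the molecular formula is C4H10O.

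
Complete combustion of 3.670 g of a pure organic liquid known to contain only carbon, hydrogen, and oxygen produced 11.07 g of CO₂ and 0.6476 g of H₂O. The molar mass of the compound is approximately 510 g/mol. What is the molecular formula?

C35H10O5

mol C = 11.07 g CO₂ ÷ 44.009 g/mol = 0.25154 mol
mol H = 2 × 0.6476 g H₂O ÷ 18.015 g/mol = 0.071896 mol
mass O = 3.670 − (3.0212 + 0.072471) = 0.57629 g → mol O = 0.57629 ÷ 15.999 = 0.036020 mol
Divide by the smallest (0.036020 mol): C 6.983, H 1.996, O 1.000
Empirical formula: C7H2O
Empirical-formula mass = 102.09 g/mol; 510 ÷ 102.09 ≈ 5, so the molecular formula is C35H10O5.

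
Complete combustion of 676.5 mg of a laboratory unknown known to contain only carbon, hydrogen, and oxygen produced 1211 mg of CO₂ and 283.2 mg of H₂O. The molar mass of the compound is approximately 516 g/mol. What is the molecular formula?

mol C = 1.211 g CO₂ ÷ 44.009 g/mol = 0.027517 mol
mol H = 2 × 0.2832 g H₂O ÷ 18.015 g/mol = 0.031440 mol
mass O = 0.6765 − (0.33051 + 0.031692) = 0.31430 g → mol O = 0.31430 ÷ 15.999 = 0.019645 mol
Divide by the smallest (0.019645 mol): C 1.401, H 1.600, O 1.000
Multiplying each by 5 gives whole numbers: C 7.00, H 8.00, O 5.00
Empirical formula: C7H8O5
Empirical-formula mass = 172.14 g/mol; 516 ÷ 172.14 ≈ 3, so the molecular formula is C21H24O15.

C21H24O15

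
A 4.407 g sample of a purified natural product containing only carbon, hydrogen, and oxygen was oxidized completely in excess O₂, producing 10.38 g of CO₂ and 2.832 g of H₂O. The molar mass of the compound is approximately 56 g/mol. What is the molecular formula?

C3H4O

mol C = 10.38 g CO₂ ÷ 44.009 g/mol = 0.23586 mol
mol H = 2 × 2.832 g H₂O ÷ 18.015 g/mol = 0.31440 mol
mass O = 4.407 − (2.8329 + 0.31692) = 1.2572 g → mol O = 1.2572 ÷ 15.999 = 0.078577 mol
Divide by the smallest (0.078577 mol): C 3.002, H 4.001, O 1.000
Empirical formula: C3H4O
Empirical-formula mass = 56.06 g/mol; 56 ÷ 56.06 ≈ 1, so the molecular formula is C3H4O.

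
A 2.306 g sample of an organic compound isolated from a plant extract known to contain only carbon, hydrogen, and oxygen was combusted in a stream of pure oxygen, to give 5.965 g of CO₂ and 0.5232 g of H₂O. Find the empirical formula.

C7H3O2

mol C = 5.965 g CO₂ ÷ 44.009 g/mol = 0.13554 mol
mol H = 2 × 0.5232 g H₂O ÷ 18.015 g/mol = 0.058085 mol
mass O = 2.306 − (1.6280 + 0.058550) = 0.61947 g → mol O = 0.61947 ÷ 15.999 = 0.038720 mol
Divide by the smallest (0.038720 mol): C 3.501, H 1.500, O 1.000
Multiplying each by 2 gives whole numbers: C 7.00, H 3.00, O 2.00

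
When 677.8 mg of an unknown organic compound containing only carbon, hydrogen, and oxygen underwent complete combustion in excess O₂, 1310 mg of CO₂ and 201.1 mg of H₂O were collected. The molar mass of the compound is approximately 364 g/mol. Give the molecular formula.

mol C = 1.310 g CO₂ ÷ 44.009 g/mol = 0.029767 mol
mol H = 2 × 0.2011 g H₂O ÷ 18.015 g/mol = 0.022326 mol
mass O = 0.6778 − (0.35753 + 0.022504) = 0.29777 g → mol O = 0.29777 ÷ 15.999 = 0.018612 mol
Divide by the smallest (0.018612 mol): C 1.599, H 1.200, O 1.000
Multiplying each by 5 gives whole numbers: C 8.00, H 6.00, O 5.00
Empirical formula: C8H6O5
Empirical-formula mass = 182.13 g/mol; 364 ÷ 182.13 ≈ 2, so the molecular formula is C16H12O10.

C16H12O10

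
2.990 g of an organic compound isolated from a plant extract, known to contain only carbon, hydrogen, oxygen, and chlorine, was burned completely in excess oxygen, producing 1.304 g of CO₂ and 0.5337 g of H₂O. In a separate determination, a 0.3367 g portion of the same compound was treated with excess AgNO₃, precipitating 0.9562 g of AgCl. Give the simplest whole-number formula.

CH2Cl2O

mol C = 1.304 g CO₂ ÷ 44.009 g/mol = 0.029630 mol
mol H = 2 × 0.5337 g H₂O ÷ 18.015 g/mol = 0.059251 mol
From the AgCl data: mol Cl per gram of compound = (0.9562 ÷ 143.318) ÷ 0.3367 = 0.019815 mol/g, so in the 2.990 g combustion sample mol Cl = 0.059248 mol
mass O = 2.990 − (0.35589 + 0.059725 + 2.1004) = 0.47403 g → mol O = 0.47403 ÷ 15.999 = 0.029629 mol
Divide by the smallest (0.029629 mol): C 1.000, H 2.000, Cl 2.000, O 1.000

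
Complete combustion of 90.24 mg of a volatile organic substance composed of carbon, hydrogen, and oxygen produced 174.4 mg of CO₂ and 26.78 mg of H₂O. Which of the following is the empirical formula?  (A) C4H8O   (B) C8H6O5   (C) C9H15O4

mol C = 0.1744 g CO₂ ÷ 44.009 g/mol = 0.0039628 mol
mol H = 2 × 0.02678 g H₂O ÷ 18.015 g/mol = 0.0029731 mol
mass O = 0.09024 − (0.047598 + 0.0029969) = 0.039646 g → mol O = 0.039646 ÷ 15.999 = 0.0024780 mol
Divide by the smallest (0.0024780 mol): C 1.599, H 1.200, O 1.000
Multiplying each by 5 gives whole numbers: C 8.00, H 6.00, O 5.00

(B) C8H6O5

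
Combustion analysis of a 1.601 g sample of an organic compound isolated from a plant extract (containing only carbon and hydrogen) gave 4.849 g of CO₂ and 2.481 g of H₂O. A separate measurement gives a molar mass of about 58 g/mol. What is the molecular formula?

C4H10

mol C = 4.849 g CO₂ ÷ 44.009 g/mol = 0.11018 mol
mol H = 2 × 2.481 g H₂O ÷ 18.015 g/mol = 0.27544 mol
Divide by the smallest (0.11018 mol): C 1.000, H 2.500
Multiplying each by 2 gives whole numbers: C 2.00, H 5.00
Empirical formula: C2H5
Empirical-formula mass = 29.06 g/mol; 58 ÷ 29.06 ≈ 2, so the molecular formula is C4H10.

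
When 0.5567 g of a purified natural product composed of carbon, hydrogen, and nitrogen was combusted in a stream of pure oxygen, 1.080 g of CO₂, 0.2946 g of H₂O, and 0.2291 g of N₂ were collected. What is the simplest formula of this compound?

mol C = 1.080 g CO₂ ÷ 44.009 g/mol = 0.024540 mol
mol H = 2 × 0.2946 g H₂O ÷ 18.015 g/mol = 0.032706 mol
mol N = 2 × 0.2291 g N₂ ÷ 28.014 g/mol = 0.016356 mol
Divide by the smallest (0.016356 mol): C 1.500, H 2.000, N 1.000
Multiplying each by 2 gives whole numbers: C 3.00, H 4.00, N 2.00

C3H4N2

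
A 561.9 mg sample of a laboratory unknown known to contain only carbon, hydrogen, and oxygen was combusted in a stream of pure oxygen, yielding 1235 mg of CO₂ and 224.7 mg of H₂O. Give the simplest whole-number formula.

C9H8O4

mol C = 1.235 g CO₂ ÷ 44.009 g/mol = 0.028062 mol
mol H = 2 × 0.2247 g H₂O ÷ 18.015 g/mol = 0.024946 mol
mass O = 0.5619 − (0.33706 + 0.025145) = 0.19970 g → mol O = 0.19970 ÷ 15.999 = 0.012482 mol
Divide by the smallest (0.012482 mol): C 2.248, H 1.999, O 1.000
Multiplying each by 4 gives whole numbers: C 8.99, H 7.99, O 4.00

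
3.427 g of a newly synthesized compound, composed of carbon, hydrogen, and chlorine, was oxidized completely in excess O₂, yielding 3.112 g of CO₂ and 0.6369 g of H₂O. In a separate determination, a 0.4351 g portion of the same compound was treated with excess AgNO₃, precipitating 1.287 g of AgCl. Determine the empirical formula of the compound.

mol C = 3.112 g CO₂ ÷ 44.009 g/mol = 0.070713 mol
mol H = 2 × 0.6369 g H₂O ÷ 18.015 g/mol = 0.070708 mol
From the AgCl data: mol Cl per gram of compound = (1.287 ÷ 143.318) ÷ 0.4351 = 0.020639 mol/g, so in the 3.427 g combustion sample mol Cl = 0.070730 mol
Divide by the smallest (0.070708 mol): C 1.000, H 1.000, Cl 1.000

CHCl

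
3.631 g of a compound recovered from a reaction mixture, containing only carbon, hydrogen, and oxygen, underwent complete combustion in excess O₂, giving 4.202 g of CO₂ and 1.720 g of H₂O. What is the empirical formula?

mol C = 4.202 g CO₂ ÷ 44.009 g/mol = 0.095480 mol
mol H = 2 × 1.720 g H₂O ÷ 18.015 g/mol = 0.19095 mol
mass O = 3.631 − (1.1468 + 0.19248) = 2.2917 g → mol O = 2.2917 ÷ 15.999 = 0.14324 mol
Divide by the smallest (0.095480 mol): C 1.000, H 2.000, O 1.500
Multiplying each by 2 gives whole numbers: C 2.00, H 4.00, O 3.00

C2H4O3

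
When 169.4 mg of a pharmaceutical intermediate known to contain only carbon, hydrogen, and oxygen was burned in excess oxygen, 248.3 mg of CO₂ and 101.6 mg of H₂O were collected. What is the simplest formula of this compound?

CH2O

mol C = 0.2483 g CO₂ ÷ 44.009 g/mol = 0.0056420 mol
mol H = 2 × 0.1016 g H₂O ÷ 18.015 g/mol = 0.011279 mol
mass O = 0.1694 − (0.067766 + 0.011370) = 0.090264 g → mol O = 0.090264 ÷ 15.999 = 0.0056418 mol
Divide by the smallest (0.0056418 mol): C 1.000, H 1.999, O 1.000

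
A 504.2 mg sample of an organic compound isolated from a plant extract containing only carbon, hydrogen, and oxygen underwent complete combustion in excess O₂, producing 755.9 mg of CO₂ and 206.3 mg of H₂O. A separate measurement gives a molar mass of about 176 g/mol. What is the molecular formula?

C6H8O6

mol C = 0.7559 g CO₂ ÷ 44.009 g/mol = 0.017176 mol
mol H = 2 × 0.2063 g H₂O ÷ 18.015 g/mol = 0.022903 mol
mass O = 0.5042 − (0.20630 + 0.023086) = 0.27481 g → mol O = 0.27481 ÷ 15.999 = 0.017177 mol
Divide by the smallest (0.017176 mol): C 1.000, H 1.333, O 1.000
Multiplying each by 3 gives whole numbers: C 3.00, H 4.00, O 3.00
Empirical formula: C3H4O3
Empirical-formula mass = 88.06 g/mol; 176 ÷ 88.06 ≈ 2, so the molecular formula is C6H8O6.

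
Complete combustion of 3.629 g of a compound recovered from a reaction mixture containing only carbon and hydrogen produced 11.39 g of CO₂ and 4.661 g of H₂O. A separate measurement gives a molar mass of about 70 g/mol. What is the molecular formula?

C5H10

mol C = 11.39 g CO₂ ÷ 44.009 g/mol = 0.25881 mol
mol H = 2 × 4.661 g H₂O ÷ 18.015 g/mol = 0.51746 mol
Divide by the smallest (0.25881 mol): C 1.000, H 1.999
Empirical formula: CH2
Empirical-formula mass = 14.03 g/mol; 70 ÷ 14.03 ≈ 5, so the molecular formula is C5H10.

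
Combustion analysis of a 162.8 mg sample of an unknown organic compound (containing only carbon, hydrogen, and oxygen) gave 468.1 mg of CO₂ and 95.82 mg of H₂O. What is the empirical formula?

C7H7O

mol C = 0.4681 g CO₂ ÷ 44.009 g/mol = 0.010636 mol
mol H = 2 × 0.09582 g H₂O ÷ 18.015 g/mol = 0.010638 mol
mass O = 0.1628 − (0.12775 + 0.010723) = 0.024323 g → mol O = 0.024323 ÷ 15.999 = 0.0015203 mol
Divide by the smallest (0.0015203 mol): C 6.996, H 6.997, O 1.000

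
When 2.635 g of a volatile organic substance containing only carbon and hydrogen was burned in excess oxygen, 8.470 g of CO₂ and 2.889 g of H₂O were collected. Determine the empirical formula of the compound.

C3H5

mol C = 8.470 g CO₂ ÷ 44.009 g/mol = 0.19246 mol
mol H = 2 × 2.889 g H₂O ÷ 18.015 g/mol = 0.32073 mol
Divide by the smallest (0.19246 mol): C 1.000, H 1.666
Multiplying each by 3 gives whole numbers: C 3.00, H 5.00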